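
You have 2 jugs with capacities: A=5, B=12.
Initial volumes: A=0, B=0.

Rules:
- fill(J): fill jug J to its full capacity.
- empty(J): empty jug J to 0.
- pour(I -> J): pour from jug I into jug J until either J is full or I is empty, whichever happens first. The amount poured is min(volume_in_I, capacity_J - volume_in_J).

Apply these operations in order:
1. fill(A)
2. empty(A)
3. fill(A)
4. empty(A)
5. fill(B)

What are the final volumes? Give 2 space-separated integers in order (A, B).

Answer: 0 12

Derivation:
Step 1: fill(A) -> (A=5 B=0)
Step 2: empty(A) -> (A=0 B=0)
Step 3: fill(A) -> (A=5 B=0)
Step 4: empty(A) -> (A=0 B=0)
Step 5: fill(B) -> (A=0 B=12)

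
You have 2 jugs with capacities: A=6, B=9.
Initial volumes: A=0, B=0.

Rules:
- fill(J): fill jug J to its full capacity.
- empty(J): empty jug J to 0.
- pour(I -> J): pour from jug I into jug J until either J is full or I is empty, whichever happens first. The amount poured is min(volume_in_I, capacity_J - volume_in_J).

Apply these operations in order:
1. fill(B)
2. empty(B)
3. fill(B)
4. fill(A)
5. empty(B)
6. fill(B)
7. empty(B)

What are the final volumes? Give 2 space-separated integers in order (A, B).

Step 1: fill(B) -> (A=0 B=9)
Step 2: empty(B) -> (A=0 B=0)
Step 3: fill(B) -> (A=0 B=9)
Step 4: fill(A) -> (A=6 B=9)
Step 5: empty(B) -> (A=6 B=0)
Step 6: fill(B) -> (A=6 B=9)
Step 7: empty(B) -> (A=6 B=0)

Answer: 6 0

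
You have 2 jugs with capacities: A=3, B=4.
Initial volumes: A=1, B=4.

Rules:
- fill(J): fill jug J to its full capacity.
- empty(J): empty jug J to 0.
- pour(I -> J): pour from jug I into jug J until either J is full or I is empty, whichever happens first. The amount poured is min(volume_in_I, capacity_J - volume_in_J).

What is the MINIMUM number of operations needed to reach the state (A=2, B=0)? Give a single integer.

Answer: 3

Derivation:
BFS from (A=1, B=4). One shortest path:
  1. pour(B -> A) -> (A=3 B=2)
  2. empty(A) -> (A=0 B=2)
  3. pour(B -> A) -> (A=2 B=0)
Reached target in 3 moves.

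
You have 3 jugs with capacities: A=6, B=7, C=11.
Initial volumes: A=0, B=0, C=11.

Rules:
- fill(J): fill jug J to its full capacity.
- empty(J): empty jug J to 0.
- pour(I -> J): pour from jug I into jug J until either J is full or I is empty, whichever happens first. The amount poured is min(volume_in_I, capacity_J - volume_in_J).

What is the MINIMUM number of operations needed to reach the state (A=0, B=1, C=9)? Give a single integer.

BFS from (A=0, B=0, C=11). One shortest path:
  1. fill(A) -> (A=6 B=0 C=11)
  2. pour(A -> B) -> (A=0 B=6 C=11)
  3. pour(C -> B) -> (A=0 B=7 C=10)
  4. empty(B) -> (A=0 B=0 C=10)
  5. pour(C -> B) -> (A=0 B=7 C=3)
  6. pour(B -> A) -> (A=6 B=1 C=3)
  7. pour(A -> C) -> (A=0 B=1 C=9)
Reached target in 7 moves.

Answer: 7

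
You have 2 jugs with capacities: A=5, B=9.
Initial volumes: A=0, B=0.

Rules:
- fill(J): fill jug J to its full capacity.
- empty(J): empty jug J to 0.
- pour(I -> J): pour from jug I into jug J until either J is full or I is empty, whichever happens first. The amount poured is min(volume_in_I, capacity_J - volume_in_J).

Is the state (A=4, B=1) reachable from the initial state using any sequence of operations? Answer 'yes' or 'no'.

Answer: no

Derivation:
BFS explored all 28 reachable states.
Reachable set includes: (0,0), (0,1), (0,2), (0,3), (0,4), (0,5), (0,6), (0,7), (0,8), (0,9), (1,0), (1,9) ...
Target (A=4, B=1) not in reachable set → no.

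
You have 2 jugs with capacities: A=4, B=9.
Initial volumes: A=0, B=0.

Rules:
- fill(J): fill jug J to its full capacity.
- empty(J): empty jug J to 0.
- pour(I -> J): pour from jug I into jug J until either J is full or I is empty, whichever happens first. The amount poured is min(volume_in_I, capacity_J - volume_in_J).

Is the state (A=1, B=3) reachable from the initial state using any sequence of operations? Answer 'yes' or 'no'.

BFS explored all 26 reachable states.
Reachable set includes: (0,0), (0,1), (0,2), (0,3), (0,4), (0,5), (0,6), (0,7), (0,8), (0,9), (1,0), (1,9) ...
Target (A=1, B=3) not in reachable set → no.

Answer: no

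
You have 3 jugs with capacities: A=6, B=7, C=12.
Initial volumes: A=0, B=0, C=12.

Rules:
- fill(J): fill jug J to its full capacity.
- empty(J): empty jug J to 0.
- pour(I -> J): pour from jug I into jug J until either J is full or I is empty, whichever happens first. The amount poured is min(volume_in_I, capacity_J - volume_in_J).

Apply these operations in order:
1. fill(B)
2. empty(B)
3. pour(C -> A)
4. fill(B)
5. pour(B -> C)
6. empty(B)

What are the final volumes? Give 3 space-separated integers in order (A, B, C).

Answer: 6 0 12

Derivation:
Step 1: fill(B) -> (A=0 B=7 C=12)
Step 2: empty(B) -> (A=0 B=0 C=12)
Step 3: pour(C -> A) -> (A=6 B=0 C=6)
Step 4: fill(B) -> (A=6 B=7 C=6)
Step 5: pour(B -> C) -> (A=6 B=1 C=12)
Step 6: empty(B) -> (A=6 B=0 C=12)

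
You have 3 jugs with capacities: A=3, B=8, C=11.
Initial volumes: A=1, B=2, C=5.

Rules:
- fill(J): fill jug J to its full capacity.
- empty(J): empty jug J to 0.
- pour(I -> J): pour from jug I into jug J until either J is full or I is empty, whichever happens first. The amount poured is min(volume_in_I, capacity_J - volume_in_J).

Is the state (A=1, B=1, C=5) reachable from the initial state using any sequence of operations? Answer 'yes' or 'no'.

BFS explored all 293 reachable states.
Reachable set includes: (0,0,0), (0,0,1), (0,0,2), (0,0,3), (0,0,4), (0,0,5), (0,0,6), (0,0,7), (0,0,8), (0,0,9), (0,0,10), (0,0,11) ...
Target (A=1, B=1, C=5) not in reachable set → no.

Answer: no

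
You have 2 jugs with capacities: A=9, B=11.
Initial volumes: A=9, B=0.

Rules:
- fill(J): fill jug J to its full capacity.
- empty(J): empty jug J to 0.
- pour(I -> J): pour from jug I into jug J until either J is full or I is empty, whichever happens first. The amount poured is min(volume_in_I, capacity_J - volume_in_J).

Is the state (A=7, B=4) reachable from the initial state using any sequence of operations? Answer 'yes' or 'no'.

Answer: no

Derivation:
BFS explored all 40 reachable states.
Reachable set includes: (0,0), (0,1), (0,2), (0,3), (0,4), (0,5), (0,6), (0,7), (0,8), (0,9), (0,10), (0,11) ...
Target (A=7, B=4) not in reachable set → no.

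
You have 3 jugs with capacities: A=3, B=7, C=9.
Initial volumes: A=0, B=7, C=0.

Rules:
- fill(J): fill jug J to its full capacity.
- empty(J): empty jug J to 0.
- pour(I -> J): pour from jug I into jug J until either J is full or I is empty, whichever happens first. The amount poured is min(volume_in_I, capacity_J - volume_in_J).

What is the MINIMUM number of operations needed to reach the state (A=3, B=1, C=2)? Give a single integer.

Answer: 6

Derivation:
BFS from (A=0, B=7, C=0). One shortest path:
  1. empty(B) -> (A=0 B=0 C=0)
  2. fill(C) -> (A=0 B=0 C=9)
  3. pour(C -> B) -> (A=0 B=7 C=2)
  4. pour(B -> A) -> (A=3 B=4 C=2)
  5. empty(A) -> (A=0 B=4 C=2)
  6. pour(B -> A) -> (A=3 B=1 C=2)
Reached target in 6 moves.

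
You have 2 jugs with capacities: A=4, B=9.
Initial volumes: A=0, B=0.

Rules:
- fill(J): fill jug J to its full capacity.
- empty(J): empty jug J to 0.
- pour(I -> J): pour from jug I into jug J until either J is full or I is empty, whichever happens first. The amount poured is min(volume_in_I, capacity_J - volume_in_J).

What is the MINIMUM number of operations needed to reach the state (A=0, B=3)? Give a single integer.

BFS from (A=0, B=0). One shortest path:
  1. fill(A) -> (A=4 B=0)
  2. pour(A -> B) -> (A=0 B=4)
  3. fill(A) -> (A=4 B=4)
  4. pour(A -> B) -> (A=0 B=8)
  5. fill(A) -> (A=4 B=8)
  6. pour(A -> B) -> (A=3 B=9)
  7. empty(B) -> (A=3 B=0)
  8. pour(A -> B) -> (A=0 B=3)
Reached target in 8 moves.

Answer: 8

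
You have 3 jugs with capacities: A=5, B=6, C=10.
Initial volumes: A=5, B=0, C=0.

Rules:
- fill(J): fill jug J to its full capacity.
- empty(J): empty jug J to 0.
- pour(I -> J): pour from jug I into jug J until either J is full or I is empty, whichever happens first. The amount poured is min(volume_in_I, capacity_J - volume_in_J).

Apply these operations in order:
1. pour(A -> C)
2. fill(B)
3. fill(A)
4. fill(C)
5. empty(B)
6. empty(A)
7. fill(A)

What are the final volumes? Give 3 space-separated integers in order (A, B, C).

Answer: 5 0 10

Derivation:
Step 1: pour(A -> C) -> (A=0 B=0 C=5)
Step 2: fill(B) -> (A=0 B=6 C=5)
Step 3: fill(A) -> (A=5 B=6 C=5)
Step 4: fill(C) -> (A=5 B=6 C=10)
Step 5: empty(B) -> (A=5 B=0 C=10)
Step 6: empty(A) -> (A=0 B=0 C=10)
Step 7: fill(A) -> (A=5 B=0 C=10)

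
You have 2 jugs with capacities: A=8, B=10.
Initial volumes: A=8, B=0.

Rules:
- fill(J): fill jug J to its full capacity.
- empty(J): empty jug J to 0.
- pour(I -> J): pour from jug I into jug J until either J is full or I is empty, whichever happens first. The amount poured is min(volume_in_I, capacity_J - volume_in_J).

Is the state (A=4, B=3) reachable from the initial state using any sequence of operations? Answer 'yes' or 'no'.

Answer: no

Derivation:
BFS explored all 18 reachable states.
Reachable set includes: (0,0), (0,2), (0,4), (0,6), (0,8), (0,10), (2,0), (2,10), (4,0), (4,10), (6,0), (6,10) ...
Target (A=4, B=3) not in reachable set → no.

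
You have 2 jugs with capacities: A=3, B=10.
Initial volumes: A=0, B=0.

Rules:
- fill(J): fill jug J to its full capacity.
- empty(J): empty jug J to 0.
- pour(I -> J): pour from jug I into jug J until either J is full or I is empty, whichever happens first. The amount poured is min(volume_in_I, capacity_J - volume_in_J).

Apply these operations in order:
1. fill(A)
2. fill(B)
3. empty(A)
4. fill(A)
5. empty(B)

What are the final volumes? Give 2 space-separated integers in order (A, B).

Answer: 3 0

Derivation:
Step 1: fill(A) -> (A=3 B=0)
Step 2: fill(B) -> (A=3 B=10)
Step 3: empty(A) -> (A=0 B=10)
Step 4: fill(A) -> (A=3 B=10)
Step 5: empty(B) -> (A=3 B=0)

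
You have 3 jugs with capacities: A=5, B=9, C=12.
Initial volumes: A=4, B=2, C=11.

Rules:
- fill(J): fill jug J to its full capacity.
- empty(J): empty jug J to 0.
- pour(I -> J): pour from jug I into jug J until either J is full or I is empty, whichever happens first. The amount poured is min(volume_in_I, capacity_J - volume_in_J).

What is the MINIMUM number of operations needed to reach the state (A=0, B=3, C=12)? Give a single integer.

BFS from (A=4, B=2, C=11). One shortest path:
  1. empty(B) -> (A=4 B=0 C=11)
  2. pour(A -> B) -> (A=0 B=4 C=11)
  3. pour(B -> C) -> (A=0 B=3 C=12)
Reached target in 3 moves.

Answer: 3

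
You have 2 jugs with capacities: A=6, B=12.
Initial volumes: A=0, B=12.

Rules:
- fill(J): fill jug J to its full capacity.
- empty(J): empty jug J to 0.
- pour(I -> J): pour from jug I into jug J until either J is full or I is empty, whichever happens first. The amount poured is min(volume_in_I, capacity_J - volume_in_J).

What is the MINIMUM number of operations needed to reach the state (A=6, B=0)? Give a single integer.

Answer: 2

Derivation:
BFS from (A=0, B=12). One shortest path:
  1. fill(A) -> (A=6 B=12)
  2. empty(B) -> (A=6 B=0)
Reached target in 2 moves.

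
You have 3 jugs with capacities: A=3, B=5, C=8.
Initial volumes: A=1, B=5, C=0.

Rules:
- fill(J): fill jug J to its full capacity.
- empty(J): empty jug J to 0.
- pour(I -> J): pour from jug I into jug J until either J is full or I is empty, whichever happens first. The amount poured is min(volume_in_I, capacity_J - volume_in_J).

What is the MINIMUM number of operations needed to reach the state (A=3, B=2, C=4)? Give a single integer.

Answer: 4

Derivation:
BFS from (A=1, B=5, C=0). One shortest path:
  1. pour(A -> C) -> (A=0 B=5 C=1)
  2. fill(A) -> (A=3 B=5 C=1)
  3. pour(A -> C) -> (A=0 B=5 C=4)
  4. pour(B -> A) -> (A=3 B=2 C=4)
Reached target in 4 moves.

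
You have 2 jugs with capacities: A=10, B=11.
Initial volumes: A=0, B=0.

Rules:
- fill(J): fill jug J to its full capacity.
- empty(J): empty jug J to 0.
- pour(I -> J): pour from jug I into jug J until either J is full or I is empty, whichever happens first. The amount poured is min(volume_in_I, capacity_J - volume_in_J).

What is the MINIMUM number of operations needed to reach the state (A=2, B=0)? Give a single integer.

Answer: 8

Derivation:
BFS from (A=0, B=0). One shortest path:
  1. fill(B) -> (A=0 B=11)
  2. pour(B -> A) -> (A=10 B=1)
  3. empty(A) -> (A=0 B=1)
  4. pour(B -> A) -> (A=1 B=0)
  5. fill(B) -> (A=1 B=11)
  6. pour(B -> A) -> (A=10 B=2)
  7. empty(A) -> (A=0 B=2)
  8. pour(B -> A) -> (A=2 B=0)
Reached target in 8 moves.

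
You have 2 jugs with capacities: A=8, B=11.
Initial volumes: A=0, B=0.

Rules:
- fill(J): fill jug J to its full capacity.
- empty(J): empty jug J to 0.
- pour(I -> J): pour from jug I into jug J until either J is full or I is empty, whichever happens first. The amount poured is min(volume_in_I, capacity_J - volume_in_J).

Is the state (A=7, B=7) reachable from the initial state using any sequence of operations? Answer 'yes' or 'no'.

Answer: no

Derivation:
BFS explored all 38 reachable states.
Reachable set includes: (0,0), (0,1), (0,2), (0,3), (0,4), (0,5), (0,6), (0,7), (0,8), (0,9), (0,10), (0,11) ...
Target (A=7, B=7) not in reachable set → no.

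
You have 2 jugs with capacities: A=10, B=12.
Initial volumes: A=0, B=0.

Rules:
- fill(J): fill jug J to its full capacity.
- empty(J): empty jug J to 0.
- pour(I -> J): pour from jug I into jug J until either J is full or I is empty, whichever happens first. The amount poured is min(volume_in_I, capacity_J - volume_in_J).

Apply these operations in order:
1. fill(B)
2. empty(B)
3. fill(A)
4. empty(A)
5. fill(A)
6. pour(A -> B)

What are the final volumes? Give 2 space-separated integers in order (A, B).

Step 1: fill(B) -> (A=0 B=12)
Step 2: empty(B) -> (A=0 B=0)
Step 3: fill(A) -> (A=10 B=0)
Step 4: empty(A) -> (A=0 B=0)
Step 5: fill(A) -> (A=10 B=0)
Step 6: pour(A -> B) -> (A=0 B=10)

Answer: 0 10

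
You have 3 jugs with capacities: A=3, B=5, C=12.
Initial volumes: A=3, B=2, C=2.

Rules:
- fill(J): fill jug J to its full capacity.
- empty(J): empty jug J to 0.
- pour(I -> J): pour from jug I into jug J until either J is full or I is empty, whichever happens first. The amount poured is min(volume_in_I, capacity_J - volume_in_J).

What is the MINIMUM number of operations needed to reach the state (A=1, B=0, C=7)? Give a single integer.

BFS from (A=3, B=2, C=2). One shortest path:
  1. empty(B) -> (A=3 B=0 C=2)
  2. pour(A -> B) -> (A=0 B=3 C=2)
  3. fill(A) -> (A=3 B=3 C=2)
  4. pour(A -> B) -> (A=1 B=5 C=2)
  5. pour(B -> C) -> (A=1 B=0 C=7)
Reached target in 5 moves.

Answer: 5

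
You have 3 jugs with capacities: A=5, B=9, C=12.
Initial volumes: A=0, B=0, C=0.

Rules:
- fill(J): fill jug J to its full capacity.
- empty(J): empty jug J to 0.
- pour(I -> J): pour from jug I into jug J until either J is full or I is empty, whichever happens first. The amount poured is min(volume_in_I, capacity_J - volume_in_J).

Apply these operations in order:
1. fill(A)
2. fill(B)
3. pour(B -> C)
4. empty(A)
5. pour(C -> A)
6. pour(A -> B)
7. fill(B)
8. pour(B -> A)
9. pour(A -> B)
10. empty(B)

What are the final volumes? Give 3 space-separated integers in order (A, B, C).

Answer: 0 0 4

Derivation:
Step 1: fill(A) -> (A=5 B=0 C=0)
Step 2: fill(B) -> (A=5 B=9 C=0)
Step 3: pour(B -> C) -> (A=5 B=0 C=9)
Step 4: empty(A) -> (A=0 B=0 C=9)
Step 5: pour(C -> A) -> (A=5 B=0 C=4)
Step 6: pour(A -> B) -> (A=0 B=5 C=4)
Step 7: fill(B) -> (A=0 B=9 C=4)
Step 8: pour(B -> A) -> (A=5 B=4 C=4)
Step 9: pour(A -> B) -> (A=0 B=9 C=4)
Step 10: empty(B) -> (A=0 B=0 C=4)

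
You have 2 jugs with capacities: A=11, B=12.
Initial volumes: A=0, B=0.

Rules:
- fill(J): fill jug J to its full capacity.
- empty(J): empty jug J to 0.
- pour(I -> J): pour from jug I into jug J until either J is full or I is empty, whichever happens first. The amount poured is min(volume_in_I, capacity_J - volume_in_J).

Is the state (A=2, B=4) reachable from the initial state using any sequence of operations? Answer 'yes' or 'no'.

Answer: no

Derivation:
BFS explored all 46 reachable states.
Reachable set includes: (0,0), (0,1), (0,2), (0,3), (0,4), (0,5), (0,6), (0,7), (0,8), (0,9), (0,10), (0,11) ...
Target (A=2, B=4) not in reachable set → no.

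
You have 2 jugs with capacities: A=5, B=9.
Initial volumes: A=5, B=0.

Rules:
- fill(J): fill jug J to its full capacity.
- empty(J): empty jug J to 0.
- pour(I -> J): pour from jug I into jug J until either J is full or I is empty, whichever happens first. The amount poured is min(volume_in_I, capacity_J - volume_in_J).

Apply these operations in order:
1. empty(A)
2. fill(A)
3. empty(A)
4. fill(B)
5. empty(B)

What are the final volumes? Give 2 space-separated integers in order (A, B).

Answer: 0 0

Derivation:
Step 1: empty(A) -> (A=0 B=0)
Step 2: fill(A) -> (A=5 B=0)
Step 3: empty(A) -> (A=0 B=0)
Step 4: fill(B) -> (A=0 B=9)
Step 5: empty(B) -> (A=0 B=0)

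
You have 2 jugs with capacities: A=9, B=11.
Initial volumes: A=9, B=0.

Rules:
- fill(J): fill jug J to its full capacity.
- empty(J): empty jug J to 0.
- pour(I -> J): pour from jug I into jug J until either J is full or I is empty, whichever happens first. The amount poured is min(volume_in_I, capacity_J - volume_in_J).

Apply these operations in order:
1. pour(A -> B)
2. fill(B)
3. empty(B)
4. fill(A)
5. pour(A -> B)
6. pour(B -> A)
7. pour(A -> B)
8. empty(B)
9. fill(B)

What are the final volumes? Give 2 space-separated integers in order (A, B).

Answer: 0 11

Derivation:
Step 1: pour(A -> B) -> (A=0 B=9)
Step 2: fill(B) -> (A=0 B=11)
Step 3: empty(B) -> (A=0 B=0)
Step 4: fill(A) -> (A=9 B=0)
Step 5: pour(A -> B) -> (A=0 B=9)
Step 6: pour(B -> A) -> (A=9 B=0)
Step 7: pour(A -> B) -> (A=0 B=9)
Step 8: empty(B) -> (A=0 B=0)
Step 9: fill(B) -> (A=0 B=11)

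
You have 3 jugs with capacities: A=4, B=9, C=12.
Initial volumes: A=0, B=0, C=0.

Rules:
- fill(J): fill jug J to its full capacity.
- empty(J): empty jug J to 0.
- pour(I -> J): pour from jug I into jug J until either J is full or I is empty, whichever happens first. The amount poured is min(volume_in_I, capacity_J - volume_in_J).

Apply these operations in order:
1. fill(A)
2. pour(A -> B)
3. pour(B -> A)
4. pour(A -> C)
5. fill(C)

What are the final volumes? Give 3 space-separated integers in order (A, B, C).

Step 1: fill(A) -> (A=4 B=0 C=0)
Step 2: pour(A -> B) -> (A=0 B=4 C=0)
Step 3: pour(B -> A) -> (A=4 B=0 C=0)
Step 4: pour(A -> C) -> (A=0 B=0 C=4)
Step 5: fill(C) -> (A=0 B=0 C=12)

Answer: 0 0 12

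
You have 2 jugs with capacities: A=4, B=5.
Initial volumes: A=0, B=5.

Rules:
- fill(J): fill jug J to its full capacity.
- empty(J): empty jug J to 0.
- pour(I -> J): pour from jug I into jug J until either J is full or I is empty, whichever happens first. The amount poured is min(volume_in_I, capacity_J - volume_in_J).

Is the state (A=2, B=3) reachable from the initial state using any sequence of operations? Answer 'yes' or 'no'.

BFS explored all 18 reachable states.
Reachable set includes: (0,0), (0,1), (0,2), (0,3), (0,4), (0,5), (1,0), (1,5), (2,0), (2,5), (3,0), (3,5) ...
Target (A=2, B=3) not in reachable set → no.

Answer: no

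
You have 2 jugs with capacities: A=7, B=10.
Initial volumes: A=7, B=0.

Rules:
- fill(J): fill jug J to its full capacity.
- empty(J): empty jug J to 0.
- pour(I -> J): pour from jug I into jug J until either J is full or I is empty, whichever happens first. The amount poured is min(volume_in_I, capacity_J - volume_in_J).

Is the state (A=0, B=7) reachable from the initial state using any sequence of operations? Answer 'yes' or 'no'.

Answer: yes

Derivation:
BFS from (A=7, B=0):
  1. pour(A -> B) -> (A=0 B=7)
Target reached → yes.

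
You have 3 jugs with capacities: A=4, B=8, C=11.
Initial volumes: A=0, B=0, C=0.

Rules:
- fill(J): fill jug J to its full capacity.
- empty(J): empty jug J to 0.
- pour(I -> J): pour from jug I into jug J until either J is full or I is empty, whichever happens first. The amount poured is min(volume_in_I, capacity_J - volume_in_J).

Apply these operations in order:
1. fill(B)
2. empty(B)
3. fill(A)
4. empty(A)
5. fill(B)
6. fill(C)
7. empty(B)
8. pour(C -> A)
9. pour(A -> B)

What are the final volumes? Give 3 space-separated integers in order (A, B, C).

Answer: 0 4 7

Derivation:
Step 1: fill(B) -> (A=0 B=8 C=0)
Step 2: empty(B) -> (A=0 B=0 C=0)
Step 3: fill(A) -> (A=4 B=0 C=0)
Step 4: empty(A) -> (A=0 B=0 C=0)
Step 5: fill(B) -> (A=0 B=8 C=0)
Step 6: fill(C) -> (A=0 B=8 C=11)
Step 7: empty(B) -> (A=0 B=0 C=11)
Step 8: pour(C -> A) -> (A=4 B=0 C=7)
Step 9: pour(A -> B) -> (A=0 B=4 C=7)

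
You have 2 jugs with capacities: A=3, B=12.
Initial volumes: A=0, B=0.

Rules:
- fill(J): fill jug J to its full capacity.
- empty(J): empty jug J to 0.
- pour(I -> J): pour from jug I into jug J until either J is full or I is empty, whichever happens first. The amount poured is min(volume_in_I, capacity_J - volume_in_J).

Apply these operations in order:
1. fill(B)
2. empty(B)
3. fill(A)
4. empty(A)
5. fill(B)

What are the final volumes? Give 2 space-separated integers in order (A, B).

Step 1: fill(B) -> (A=0 B=12)
Step 2: empty(B) -> (A=0 B=0)
Step 3: fill(A) -> (A=3 B=0)
Step 4: empty(A) -> (A=0 B=0)
Step 5: fill(B) -> (A=0 B=12)

Answer: 0 12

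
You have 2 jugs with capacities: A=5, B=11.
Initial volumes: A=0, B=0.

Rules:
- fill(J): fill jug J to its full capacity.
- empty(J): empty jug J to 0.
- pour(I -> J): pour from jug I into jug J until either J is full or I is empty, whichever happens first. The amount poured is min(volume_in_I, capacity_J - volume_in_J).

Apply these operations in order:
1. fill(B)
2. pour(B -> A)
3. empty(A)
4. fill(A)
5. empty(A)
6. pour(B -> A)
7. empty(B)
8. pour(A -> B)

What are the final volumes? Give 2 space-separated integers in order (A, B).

Step 1: fill(B) -> (A=0 B=11)
Step 2: pour(B -> A) -> (A=5 B=6)
Step 3: empty(A) -> (A=0 B=6)
Step 4: fill(A) -> (A=5 B=6)
Step 5: empty(A) -> (A=0 B=6)
Step 6: pour(B -> A) -> (A=5 B=1)
Step 7: empty(B) -> (A=5 B=0)
Step 8: pour(A -> B) -> (A=0 B=5)

Answer: 0 5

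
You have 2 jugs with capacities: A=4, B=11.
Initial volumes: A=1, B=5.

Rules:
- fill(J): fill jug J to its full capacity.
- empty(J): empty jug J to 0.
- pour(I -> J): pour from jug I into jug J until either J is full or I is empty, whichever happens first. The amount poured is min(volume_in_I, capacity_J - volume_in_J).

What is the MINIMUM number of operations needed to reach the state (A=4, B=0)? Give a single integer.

BFS from (A=1, B=5). One shortest path:
  1. fill(A) -> (A=4 B=5)
  2. empty(B) -> (A=4 B=0)
Reached target in 2 moves.

Answer: 2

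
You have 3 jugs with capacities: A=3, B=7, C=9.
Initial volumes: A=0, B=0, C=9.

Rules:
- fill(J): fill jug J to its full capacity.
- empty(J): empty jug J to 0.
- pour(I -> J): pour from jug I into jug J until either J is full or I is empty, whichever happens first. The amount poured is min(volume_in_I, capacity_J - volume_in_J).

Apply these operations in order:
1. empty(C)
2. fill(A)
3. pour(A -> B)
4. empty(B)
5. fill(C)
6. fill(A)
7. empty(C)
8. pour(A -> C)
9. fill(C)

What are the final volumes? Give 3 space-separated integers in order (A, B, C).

Answer: 0 0 9

Derivation:
Step 1: empty(C) -> (A=0 B=0 C=0)
Step 2: fill(A) -> (A=3 B=0 C=0)
Step 3: pour(A -> B) -> (A=0 B=3 C=0)
Step 4: empty(B) -> (A=0 B=0 C=0)
Step 5: fill(C) -> (A=0 B=0 C=9)
Step 6: fill(A) -> (A=3 B=0 C=9)
Step 7: empty(C) -> (A=3 B=0 C=0)
Step 8: pour(A -> C) -> (A=0 B=0 C=3)
Step 9: fill(C) -> (A=0 B=0 C=9)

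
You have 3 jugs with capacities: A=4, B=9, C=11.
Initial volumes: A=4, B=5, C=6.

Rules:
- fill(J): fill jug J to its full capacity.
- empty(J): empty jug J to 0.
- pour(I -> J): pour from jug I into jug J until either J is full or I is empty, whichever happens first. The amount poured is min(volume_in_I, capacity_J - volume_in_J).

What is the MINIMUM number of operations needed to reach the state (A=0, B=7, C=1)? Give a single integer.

BFS from (A=4, B=5, C=6). One shortest path:
  1. empty(B) -> (A=4 B=0 C=6)
  2. pour(C -> B) -> (A=4 B=6 C=0)
  3. pour(A -> B) -> (A=1 B=9 C=0)
  4. pour(B -> C) -> (A=1 B=0 C=9)
  5. fill(B) -> (A=1 B=9 C=9)
  6. pour(B -> C) -> (A=1 B=7 C=11)
  7. empty(C) -> (A=1 B=7 C=0)
  8. pour(A -> C) -> (A=0 B=7 C=1)
Reached target in 8 moves.

Answer: 8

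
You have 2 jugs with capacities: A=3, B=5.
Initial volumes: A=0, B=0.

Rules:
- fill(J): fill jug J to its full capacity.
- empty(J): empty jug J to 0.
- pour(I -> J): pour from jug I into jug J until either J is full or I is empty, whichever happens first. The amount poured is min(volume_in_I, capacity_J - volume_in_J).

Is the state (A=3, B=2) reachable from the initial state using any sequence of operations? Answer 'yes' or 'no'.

Answer: yes

Derivation:
BFS from (A=0, B=0):
  1. fill(B) -> (A=0 B=5)
  2. pour(B -> A) -> (A=3 B=2)
Target reached → yes.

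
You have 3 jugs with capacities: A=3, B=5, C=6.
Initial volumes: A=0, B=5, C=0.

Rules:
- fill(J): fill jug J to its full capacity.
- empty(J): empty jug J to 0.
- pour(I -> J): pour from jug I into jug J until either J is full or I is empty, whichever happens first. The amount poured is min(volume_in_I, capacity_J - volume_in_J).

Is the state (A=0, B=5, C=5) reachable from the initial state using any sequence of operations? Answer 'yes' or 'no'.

BFS from (A=0, B=5, C=0):
  1. pour(B -> C) -> (A=0 B=0 C=5)
  2. fill(B) -> (A=0 B=5 C=5)
Target reached → yes.

Answer: yes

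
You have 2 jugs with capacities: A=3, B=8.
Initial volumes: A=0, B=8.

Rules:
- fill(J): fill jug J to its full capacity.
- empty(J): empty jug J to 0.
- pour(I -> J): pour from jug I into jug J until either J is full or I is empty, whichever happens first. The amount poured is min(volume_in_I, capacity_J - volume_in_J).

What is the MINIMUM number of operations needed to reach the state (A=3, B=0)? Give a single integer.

BFS from (A=0, B=8). One shortest path:
  1. fill(A) -> (A=3 B=8)
  2. empty(B) -> (A=3 B=0)
Reached target in 2 moves.

Answer: 2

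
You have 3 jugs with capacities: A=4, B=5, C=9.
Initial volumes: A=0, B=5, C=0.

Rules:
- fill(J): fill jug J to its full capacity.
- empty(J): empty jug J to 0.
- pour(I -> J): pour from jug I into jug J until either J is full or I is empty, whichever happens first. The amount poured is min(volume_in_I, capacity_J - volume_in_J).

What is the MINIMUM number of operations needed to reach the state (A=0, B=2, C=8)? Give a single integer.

Answer: 6

Derivation:
BFS from (A=0, B=5, C=0). One shortest path:
  1. pour(B -> A) -> (A=4 B=1 C=0)
  2. pour(A -> C) -> (A=0 B=1 C=4)
  3. pour(B -> A) -> (A=1 B=0 C=4)
  4. fill(B) -> (A=1 B=5 C=4)
  5. pour(B -> A) -> (A=4 B=2 C=4)
  6. pour(A -> C) -> (A=0 B=2 C=8)
Reached target in 6 moves.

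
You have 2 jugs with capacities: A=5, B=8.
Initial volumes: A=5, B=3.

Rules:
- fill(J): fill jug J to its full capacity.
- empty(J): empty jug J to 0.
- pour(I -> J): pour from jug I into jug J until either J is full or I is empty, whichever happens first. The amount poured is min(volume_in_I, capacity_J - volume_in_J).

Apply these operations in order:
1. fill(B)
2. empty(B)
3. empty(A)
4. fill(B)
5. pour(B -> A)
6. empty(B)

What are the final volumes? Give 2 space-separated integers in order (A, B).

Step 1: fill(B) -> (A=5 B=8)
Step 2: empty(B) -> (A=5 B=0)
Step 3: empty(A) -> (A=0 B=0)
Step 4: fill(B) -> (A=0 B=8)
Step 5: pour(B -> A) -> (A=5 B=3)
Step 6: empty(B) -> (A=5 B=0)

Answer: 5 0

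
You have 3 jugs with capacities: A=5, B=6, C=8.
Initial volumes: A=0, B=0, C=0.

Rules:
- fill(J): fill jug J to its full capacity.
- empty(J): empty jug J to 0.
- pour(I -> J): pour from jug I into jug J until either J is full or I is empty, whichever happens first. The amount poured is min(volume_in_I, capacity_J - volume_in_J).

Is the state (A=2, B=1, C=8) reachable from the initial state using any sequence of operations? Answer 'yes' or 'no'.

BFS from (A=0, B=0, C=0):
  1. fill(A) -> (A=5 B=0 C=0)
  2. fill(B) -> (A=5 B=6 C=0)
  3. pour(A -> C) -> (A=0 B=6 C=5)
  4. pour(B -> A) -> (A=5 B=1 C=5)
  5. pour(A -> C) -> (A=2 B=1 C=8)
Target reached → yes.

Answer: yes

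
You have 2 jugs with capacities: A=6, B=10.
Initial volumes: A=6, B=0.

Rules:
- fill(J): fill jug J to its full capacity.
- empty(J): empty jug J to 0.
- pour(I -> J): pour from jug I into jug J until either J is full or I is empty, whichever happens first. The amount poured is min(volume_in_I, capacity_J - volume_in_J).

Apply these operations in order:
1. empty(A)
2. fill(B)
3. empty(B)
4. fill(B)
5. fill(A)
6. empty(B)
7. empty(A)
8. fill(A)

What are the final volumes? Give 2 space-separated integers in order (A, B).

Answer: 6 0

Derivation:
Step 1: empty(A) -> (A=0 B=0)
Step 2: fill(B) -> (A=0 B=10)
Step 3: empty(B) -> (A=0 B=0)
Step 4: fill(B) -> (A=0 B=10)
Step 5: fill(A) -> (A=6 B=10)
Step 6: empty(B) -> (A=6 B=0)
Step 7: empty(A) -> (A=0 B=0)
Step 8: fill(A) -> (A=6 B=0)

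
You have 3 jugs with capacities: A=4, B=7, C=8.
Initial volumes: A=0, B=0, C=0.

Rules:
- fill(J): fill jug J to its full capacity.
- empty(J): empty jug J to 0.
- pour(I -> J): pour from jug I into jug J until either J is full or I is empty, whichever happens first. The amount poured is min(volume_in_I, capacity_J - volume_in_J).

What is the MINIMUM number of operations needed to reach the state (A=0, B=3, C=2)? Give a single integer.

Answer: 8

Derivation:
BFS from (A=0, B=0, C=0). One shortest path:
  1. fill(C) -> (A=0 B=0 C=8)
  2. pour(C -> B) -> (A=0 B=7 C=1)
  3. empty(B) -> (A=0 B=0 C=1)
  4. pour(C -> B) -> (A=0 B=1 C=0)
  5. fill(C) -> (A=0 B=1 C=8)
  6. pour(C -> B) -> (A=0 B=7 C=2)
  7. pour(B -> A) -> (A=4 B=3 C=2)
  8. empty(A) -> (A=0 B=3 C=2)
Reached target in 8 moves.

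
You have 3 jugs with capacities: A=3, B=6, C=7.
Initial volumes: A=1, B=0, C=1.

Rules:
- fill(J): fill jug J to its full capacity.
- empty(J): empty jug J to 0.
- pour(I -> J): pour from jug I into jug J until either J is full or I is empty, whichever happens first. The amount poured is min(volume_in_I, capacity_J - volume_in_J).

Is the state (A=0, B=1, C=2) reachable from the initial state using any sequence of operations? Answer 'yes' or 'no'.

BFS from (A=1, B=0, C=1):
  1. pour(C -> B) -> (A=1 B=1 C=0)
  2. fill(C) -> (A=1 B=1 C=7)
  3. pour(C -> B) -> (A=1 B=6 C=2)
  4. empty(B) -> (A=1 B=0 C=2)
  5. pour(A -> B) -> (A=0 B=1 C=2)
Target reached → yes.

Answer: yes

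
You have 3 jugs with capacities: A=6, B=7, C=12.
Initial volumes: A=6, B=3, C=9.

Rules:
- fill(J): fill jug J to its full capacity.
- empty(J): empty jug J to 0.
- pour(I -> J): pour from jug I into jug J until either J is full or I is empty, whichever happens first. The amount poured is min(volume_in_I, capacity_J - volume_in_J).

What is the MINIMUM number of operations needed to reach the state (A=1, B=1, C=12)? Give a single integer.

BFS from (A=6, B=3, C=9). One shortest path:
  1. empty(A) -> (A=0 B=3 C=9)
  2. fill(B) -> (A=0 B=7 C=9)
  3. empty(C) -> (A=0 B=7 C=0)
  4. pour(B -> C) -> (A=0 B=0 C=7)
  5. fill(B) -> (A=0 B=7 C=7)
  6. pour(B -> A) -> (A=6 B=1 C=7)
  7. pour(A -> C) -> (A=1 B=1 C=12)
Reached target in 7 moves.

Answer: 7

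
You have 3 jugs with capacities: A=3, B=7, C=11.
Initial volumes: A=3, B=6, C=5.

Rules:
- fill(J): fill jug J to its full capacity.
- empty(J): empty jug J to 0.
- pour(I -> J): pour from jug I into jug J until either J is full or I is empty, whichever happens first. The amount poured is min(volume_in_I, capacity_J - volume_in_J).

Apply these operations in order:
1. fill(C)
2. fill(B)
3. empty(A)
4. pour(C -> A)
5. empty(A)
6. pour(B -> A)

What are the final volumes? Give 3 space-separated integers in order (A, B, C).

Step 1: fill(C) -> (A=3 B=6 C=11)
Step 2: fill(B) -> (A=3 B=7 C=11)
Step 3: empty(A) -> (A=0 B=7 C=11)
Step 4: pour(C -> A) -> (A=3 B=7 C=8)
Step 5: empty(A) -> (A=0 B=7 C=8)
Step 6: pour(B -> A) -> (A=3 B=4 C=8)

Answer: 3 4 8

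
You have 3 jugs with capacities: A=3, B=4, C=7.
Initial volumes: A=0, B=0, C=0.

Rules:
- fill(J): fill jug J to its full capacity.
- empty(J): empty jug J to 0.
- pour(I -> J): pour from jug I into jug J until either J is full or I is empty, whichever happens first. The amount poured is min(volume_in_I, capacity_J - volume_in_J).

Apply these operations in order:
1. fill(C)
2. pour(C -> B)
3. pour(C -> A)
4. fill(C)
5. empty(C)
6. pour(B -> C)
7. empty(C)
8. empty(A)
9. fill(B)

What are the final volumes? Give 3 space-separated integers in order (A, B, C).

Step 1: fill(C) -> (A=0 B=0 C=7)
Step 2: pour(C -> B) -> (A=0 B=4 C=3)
Step 3: pour(C -> A) -> (A=3 B=4 C=0)
Step 4: fill(C) -> (A=3 B=4 C=7)
Step 5: empty(C) -> (A=3 B=4 C=0)
Step 6: pour(B -> C) -> (A=3 B=0 C=4)
Step 7: empty(C) -> (A=3 B=0 C=0)
Step 8: empty(A) -> (A=0 B=0 C=0)
Step 9: fill(B) -> (A=0 B=4 C=0)

Answer: 0 4 0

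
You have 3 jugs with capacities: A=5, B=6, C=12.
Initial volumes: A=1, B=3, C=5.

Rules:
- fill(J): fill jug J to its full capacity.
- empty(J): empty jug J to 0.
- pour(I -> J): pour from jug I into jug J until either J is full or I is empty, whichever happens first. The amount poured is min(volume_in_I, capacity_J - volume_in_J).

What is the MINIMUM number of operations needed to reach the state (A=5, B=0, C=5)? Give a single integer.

BFS from (A=1, B=3, C=5). One shortest path:
  1. fill(A) -> (A=5 B=3 C=5)
  2. empty(B) -> (A=5 B=0 C=5)
Reached target in 2 moves.

Answer: 2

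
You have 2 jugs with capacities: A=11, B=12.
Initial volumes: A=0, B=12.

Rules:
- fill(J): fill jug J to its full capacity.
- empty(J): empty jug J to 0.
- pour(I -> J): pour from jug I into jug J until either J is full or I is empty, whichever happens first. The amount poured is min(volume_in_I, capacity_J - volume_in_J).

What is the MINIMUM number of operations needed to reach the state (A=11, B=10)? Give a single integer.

Answer: 8

Derivation:
BFS from (A=0, B=12). One shortest path:
  1. fill(A) -> (A=11 B=12)
  2. empty(B) -> (A=11 B=0)
  3. pour(A -> B) -> (A=0 B=11)
  4. fill(A) -> (A=11 B=11)
  5. pour(A -> B) -> (A=10 B=12)
  6. empty(B) -> (A=10 B=0)
  7. pour(A -> B) -> (A=0 B=10)
  8. fill(A) -> (A=11 B=10)
Reached target in 8 moves.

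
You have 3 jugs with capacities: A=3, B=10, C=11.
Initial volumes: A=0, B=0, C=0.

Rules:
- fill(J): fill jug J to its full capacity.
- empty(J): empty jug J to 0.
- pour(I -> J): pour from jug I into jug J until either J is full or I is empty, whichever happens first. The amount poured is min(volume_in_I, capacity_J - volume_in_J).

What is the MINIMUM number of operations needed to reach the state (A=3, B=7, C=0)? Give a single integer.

BFS from (A=0, B=0, C=0). One shortest path:
  1. fill(B) -> (A=0 B=10 C=0)
  2. pour(B -> A) -> (A=3 B=7 C=0)
Reached target in 2 moves.

Answer: 2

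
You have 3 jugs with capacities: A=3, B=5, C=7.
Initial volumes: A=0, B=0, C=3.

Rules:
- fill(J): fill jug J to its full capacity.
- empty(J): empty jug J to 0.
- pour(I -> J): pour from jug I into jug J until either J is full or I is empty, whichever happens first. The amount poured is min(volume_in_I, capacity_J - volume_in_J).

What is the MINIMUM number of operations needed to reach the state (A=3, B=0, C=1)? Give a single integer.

BFS from (A=0, B=0, C=3). One shortest path:
  1. fill(C) -> (A=0 B=0 C=7)
  2. pour(C -> A) -> (A=3 B=0 C=4)
  3. empty(A) -> (A=0 B=0 C=4)
  4. pour(C -> A) -> (A=3 B=0 C=1)
Reached target in 4 moves.

Answer: 4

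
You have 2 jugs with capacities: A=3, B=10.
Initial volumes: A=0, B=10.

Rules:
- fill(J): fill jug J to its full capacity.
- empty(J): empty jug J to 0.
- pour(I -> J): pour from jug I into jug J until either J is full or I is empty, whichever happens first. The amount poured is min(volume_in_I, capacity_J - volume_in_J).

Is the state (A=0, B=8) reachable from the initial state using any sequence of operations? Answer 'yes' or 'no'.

BFS from (A=0, B=10):
  1. pour(B -> A) -> (A=3 B=7)
  2. empty(A) -> (A=0 B=7)
  3. pour(B -> A) -> (A=3 B=4)
  4. empty(A) -> (A=0 B=4)
  5. pour(B -> A) -> (A=3 B=1)
  6. empty(A) -> (A=0 B=1)
  7. pour(B -> A) -> (A=1 B=0)
  8. fill(B) -> (A=1 B=10)
  9. pour(B -> A) -> (A=3 B=8)
  10. empty(A) -> (A=0 B=8)
Target reached → yes.

Answer: yes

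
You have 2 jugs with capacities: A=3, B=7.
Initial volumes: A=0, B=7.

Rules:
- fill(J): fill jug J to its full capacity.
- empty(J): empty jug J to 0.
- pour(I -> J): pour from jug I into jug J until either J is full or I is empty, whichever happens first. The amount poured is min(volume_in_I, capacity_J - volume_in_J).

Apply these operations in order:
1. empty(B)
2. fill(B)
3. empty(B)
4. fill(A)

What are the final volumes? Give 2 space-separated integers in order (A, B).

Answer: 3 0

Derivation:
Step 1: empty(B) -> (A=0 B=0)
Step 2: fill(B) -> (A=0 B=7)
Step 3: empty(B) -> (A=0 B=0)
Step 4: fill(A) -> (A=3 B=0)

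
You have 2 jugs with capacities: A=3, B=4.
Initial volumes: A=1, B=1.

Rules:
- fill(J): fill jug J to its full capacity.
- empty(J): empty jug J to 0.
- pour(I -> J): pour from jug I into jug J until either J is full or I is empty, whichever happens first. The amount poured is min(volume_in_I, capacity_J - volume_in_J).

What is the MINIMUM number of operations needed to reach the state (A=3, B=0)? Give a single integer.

BFS from (A=1, B=1). One shortest path:
  1. fill(A) -> (A=3 B=1)
  2. empty(B) -> (A=3 B=0)
Reached target in 2 moves.

Answer: 2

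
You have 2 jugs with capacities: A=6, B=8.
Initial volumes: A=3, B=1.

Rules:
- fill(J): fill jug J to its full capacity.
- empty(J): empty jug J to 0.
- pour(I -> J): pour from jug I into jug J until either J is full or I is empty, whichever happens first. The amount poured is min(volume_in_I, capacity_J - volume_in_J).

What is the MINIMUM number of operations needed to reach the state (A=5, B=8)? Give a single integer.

BFS from (A=3, B=1). One shortest path:
  1. fill(A) -> (A=6 B=1)
  2. pour(A -> B) -> (A=0 B=7)
  3. fill(A) -> (A=6 B=7)
  4. pour(A -> B) -> (A=5 B=8)
Reached target in 4 moves.

Answer: 4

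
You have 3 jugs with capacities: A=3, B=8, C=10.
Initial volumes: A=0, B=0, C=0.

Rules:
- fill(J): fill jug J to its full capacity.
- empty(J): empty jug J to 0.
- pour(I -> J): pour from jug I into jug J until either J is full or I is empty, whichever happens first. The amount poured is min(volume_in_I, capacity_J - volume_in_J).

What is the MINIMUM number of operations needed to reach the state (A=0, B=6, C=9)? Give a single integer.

Answer: 8

Derivation:
BFS from (A=0, B=0, C=0). One shortest path:
  1. fill(C) -> (A=0 B=0 C=10)
  2. pour(C -> B) -> (A=0 B=8 C=2)
  3. pour(C -> A) -> (A=2 B=8 C=0)
  4. pour(B -> C) -> (A=2 B=0 C=8)
  5. fill(B) -> (A=2 B=8 C=8)
  6. pour(B -> C) -> (A=2 B=6 C=10)
  7. pour(C -> A) -> (A=3 B=6 C=9)
  8. empty(A) -> (A=0 B=6 C=9)
Reached target in 8 moves.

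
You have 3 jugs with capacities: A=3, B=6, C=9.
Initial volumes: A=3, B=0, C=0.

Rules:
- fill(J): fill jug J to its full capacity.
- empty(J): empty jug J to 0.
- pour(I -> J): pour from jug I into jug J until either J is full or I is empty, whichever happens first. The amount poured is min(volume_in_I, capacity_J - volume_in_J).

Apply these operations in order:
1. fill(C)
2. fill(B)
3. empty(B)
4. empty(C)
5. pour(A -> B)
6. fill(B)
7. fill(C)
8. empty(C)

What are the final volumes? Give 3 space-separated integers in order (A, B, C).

Step 1: fill(C) -> (A=3 B=0 C=9)
Step 2: fill(B) -> (A=3 B=6 C=9)
Step 3: empty(B) -> (A=3 B=0 C=9)
Step 4: empty(C) -> (A=3 B=0 C=0)
Step 5: pour(A -> B) -> (A=0 B=3 C=0)
Step 6: fill(B) -> (A=0 B=6 C=0)
Step 7: fill(C) -> (A=0 B=6 C=9)
Step 8: empty(C) -> (A=0 B=6 C=0)

Answer: 0 6 0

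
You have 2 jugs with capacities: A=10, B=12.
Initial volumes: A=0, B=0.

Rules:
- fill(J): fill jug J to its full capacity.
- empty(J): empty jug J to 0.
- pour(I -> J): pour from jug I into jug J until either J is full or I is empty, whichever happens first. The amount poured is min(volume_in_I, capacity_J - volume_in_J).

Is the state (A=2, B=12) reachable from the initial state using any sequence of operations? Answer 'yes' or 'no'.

BFS from (A=0, B=0):
  1. fill(B) -> (A=0 B=12)
  2. pour(B -> A) -> (A=10 B=2)
  3. empty(A) -> (A=0 B=2)
  4. pour(B -> A) -> (A=2 B=0)
  5. fill(B) -> (A=2 B=12)
Target reached → yes.

Answer: yes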